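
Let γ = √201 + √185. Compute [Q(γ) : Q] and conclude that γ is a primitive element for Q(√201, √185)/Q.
[Q(γ) : Q] = 4 (equivalently, Q(γ) = Q(√201, √185))

Obviously Q(γ) ⊆ Q(√201, √185), and [Q(√201, √185):Q] = 4 (since 201, 185 are distinct squarefree integers > 1 with 37185 not a perfect square). To show equality we compute the minimal polynomial of γ. From γ = √201 + √185: γ^2 = 201 + 2√(37185) + 185 = 386 + 2√(37185), so γ^2 - 386 = 2√(37185); squaring, (γ^2 - 386)^2 = 4·37185, i.e. γ^4 - 772γ^2 + 148996 - 148740 = 0, i.e. γ^4 - 772γ^2 + 256 = 0. So γ is a root of x^4 - 772x^2 + 256. This polynomial is irreducible over Q: it has no rational root (each ±√201 ± √185 is irrational), and any factorization into two quadratics over Q would force √(37185) ∈ Q (pairing opposite roots) or √201, √185 ∈ Q (other pairings), all impossible. Hence [Q(γ):Q] = 4 = [Q(√201, √185):Q], so Q(γ) = Q(√201, √185).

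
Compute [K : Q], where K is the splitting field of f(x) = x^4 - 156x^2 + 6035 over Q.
[K : Q] = 4

Solving the quadratic in x^2: x^2 = (156 ± √(156^2 - 4·6035))/2 = (156 ± √196)/2 = (156 ± 14)/2, giving x^2 = 71 or x^2 = 85. So f(x) = (x^2 - 71)(x^2 - 85) and the roots of f are ±√71, ±√85. Hence the splitting field is K = Q(√71, √85). Since 71 and 85 are distinct squarefree integers > 1, their product 6035 is not a perfect square, so √85 ∉ Q(√71). By the tower law [K:Q] = [Q(√71,√85):Q(√71)] · [Q(√71):Q] = 2 · 2 = 4.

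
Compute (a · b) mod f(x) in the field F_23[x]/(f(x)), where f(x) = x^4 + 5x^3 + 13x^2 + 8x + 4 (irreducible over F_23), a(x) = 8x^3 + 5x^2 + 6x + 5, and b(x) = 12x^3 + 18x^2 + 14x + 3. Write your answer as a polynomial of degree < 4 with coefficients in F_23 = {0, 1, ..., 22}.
a · b ≡ 17x^3 + x^2 + 14x + 1 (mod f(x))

Multiply in F_23[x]: a(x)·b(x) = (8x^3 + 5x^2 + 6x + 5)·(12x^3 + 18x^2 + 14x + 3) = 4x^6 + 20x^5 + 21x^4 + 9x^3 + 5x^2 + 19x + 15. This has degree ≥ 4, so divide by f(x) over F_23: 4x^6 + 20x^5 + 21x^4 + 9x^3 + 5x^2 + 19x + 15 = (4x^2 + 15)·(x^4 + 5x^3 + 13x^2 + 8x + 4) + (17x^3 + x^2 + 14x + 1). Hence a·b ≡ 17x^3 + x^2 + 14x + 1 (mod f). (F_23[x]/(f) is a field with 23^4 = 279841 elements since f is irreducible of degree 4.)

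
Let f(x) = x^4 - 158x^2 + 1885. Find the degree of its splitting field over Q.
[K : Q] = 4

Solving the quadratic in x^2: x^2 = (158 ± √(158^2 - 4·1885))/2 = (158 ± √17424)/2 = (158 ± 132)/2, giving x^2 = 145 or x^2 = 13. So f(x) = (x^2 - 145)(x^2 - 13) and the roots of f are ±√145, ±√13. Hence the splitting field is K = Q(√145, √13). Since 145 and 13 are distinct squarefree integers > 1, their product 1885 is not a perfect square, so √13 ∉ Q(√145). By the tower law [K:Q] = [Q(√145,√13):Q(√145)] · [Q(√145):Q] = 2 · 2 = 4.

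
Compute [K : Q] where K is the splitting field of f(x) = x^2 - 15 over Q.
[K : Q] = 2

f(x) = x^2 - 15 factors as (x - √15)(x + √15). The splitting field is K = Q(√15). Since 15 is squarefree and > 1, it is not a perfect square, so x^2 - 15 is irreducible over Q and [Q(√15) : Q] = 2. Hence [K : Q] = 2.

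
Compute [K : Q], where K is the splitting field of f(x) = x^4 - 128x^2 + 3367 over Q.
[K : Q] = 4

Solving the quadratic in x^2: x^2 = (128 ± √(128^2 - 4·3367))/2 = (128 ± √2916)/2 = (128 ± 54)/2, giving x^2 = 37 or x^2 = 91. So f(x) = (x^2 - 37)(x^2 - 91) and the roots of f are ±√37, ±√91. Hence the splitting field is K = Q(√37, √91). Since 37 and 91 are distinct squarefree integers > 1, their product 3367 is not a perfect square, so √91 ∉ Q(√37). By the tower law [K:Q] = [Q(√37,√91):Q(√37)] · [Q(√37):Q] = 2 · 2 = 4.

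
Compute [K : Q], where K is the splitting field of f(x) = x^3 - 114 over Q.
[K : Q] = 6

The roots of x^3 - 114 are ∛114, ω∛114, ω^2∛114 where ω = e^(2πi/3) is a primitive cube root of unity, so K = Q(∛114, ω). Now [Q(∛114):Q] = 3 (since 114 is not a perfect cube, x^3 - 114 is irreducible) and [Q(ω):Q] = 2. Both 2 and 3 divide [K:Q], and [K:Q] ≤ 3·2 = 6, so [K:Q] = 6. (Equivalently: Q(∛114) ⊂ R but ω ∉ R, so [K : Q(∛114)] = 2.)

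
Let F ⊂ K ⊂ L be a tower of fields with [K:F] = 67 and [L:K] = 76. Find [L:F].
[L:F] = 5092

The tower law says that for any tower of field extensions F ⊂ K ⊂ L with finite degrees, [L:F] = [L:K] · [K:F]. Here this gives [L:F] = 76 · 67 = 5092.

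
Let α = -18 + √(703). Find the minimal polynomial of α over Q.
m_α(x) = x^2 + 36x - 379

From α + 18 = √(703), squaring gives (α + 18)^2 = 703, i.e. α^2 + 36α + 324 = 703, so α^2 + 36α - 379 = 0. The discriminant of x^2 + 36x - 379 is (36)^2 - 4·(-379) = 1296 + 1516 = 2812, and 4·(703) is not a perfect square in Q since 703 is squarefree and ≠ 1. Hence x^2 + 36x - 379 is irreducible over Q and is the minimal polynomial of α.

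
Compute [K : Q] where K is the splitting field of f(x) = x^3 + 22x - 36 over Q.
[K : Q] = 6

By the rational root test, any rational root of the monic integer polynomial f(x) = x^3 + 22x - 36 must be an integer dividing the constant term -36, i.e. one of ±{1, 2, 3, 4, 6, 9, 12, 18, 36}. Evaluating: f(1) = -13, f(-1) = -59, f(2) = 16, f(-2) = -88, f(3) = 57, f(-3) = -129, f(4) = 116, f(-4) = -188, f(6) = 312, f(-6) = -384, f(9) = 891, f(-9) = -963, f(12) = 1956, f(-12) = -2028, f(18) = 6192, f(-18) = -6264, f(36) = 47412, f(-36) = -47484; none is 0, so f has no rational root and is therefore irreducible over Q (a cubic with no linear factor over a field is irreducible). For an irreducible cubic, the Galois group is A_3 or S_3 according as the discriminant disc(f) = -4a^3 - 27b^2 = -4·(22)^3 - 27·(-36)^2 = -77584 is or is not a square in Q. Here disc(f) = -77584 is not a perfect square in Q, so the Galois group of f over Q is not contained in A_3 and must be all of S_3. The splitting field has degree |S_3| = 6 over Q, so [K : Q] = 6.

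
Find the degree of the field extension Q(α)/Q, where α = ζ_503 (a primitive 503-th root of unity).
[Q(α):Q] = 502

The minimal polynomial of ζ_503 over Q is the 503-th cyclotomic polynomial Φ_503(x), which is irreducible over Q and has degree φ(503) = 502. Hence [Q(α):Q] = φ(503) = 502.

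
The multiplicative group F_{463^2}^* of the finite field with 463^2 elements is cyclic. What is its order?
|F_{463^2}^*| = 214368

F_{463^2} has 463^2 = 214369 elements; its multiplicative group consists of all nonzero elements, so |F_{463^2}^*| = 214369 - 1 = 214368. (It is cyclic since any finite subgroup of the multiplicative group of a field is cyclic.)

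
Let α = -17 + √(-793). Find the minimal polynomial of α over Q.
m_α(x) = x^2 + 34x + 1082

From α + 17 = √(-793), squaring gives (α + 17)^2 = -793, i.e. α^2 + 34α + 289 = -793, so α^2 + 34α + 1082 = 0. The discriminant of x^2 + 34x + 1082 is (34)^2 - 4·(1082) = 1156 - 4328 = -3172, and 4·(-793) is not a perfect square in Q since -793 is squarefree and ≠ 1. Hence x^2 + 34x + 1082 is irreducible over Q and is the minimal polynomial of α.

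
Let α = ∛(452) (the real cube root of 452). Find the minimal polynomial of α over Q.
m_α(x) = x^3 - 452

α satisfies α^3 = 452, so x^3 - 452 annihilates α. By the rational root test, a rational root p/q (in lowest terms) of x^3 - 452 would satisfy p^3 = 452 q^3, forcing q = 1 and p^3 = 452; but 452 is not a perfect cube, contradiction. A monic cubic over Q with no rational root is irreducible (any nontrivial factorization would include a linear factor). Hence x^3 - 452 is the minimal polynomial of α, and in particular [Q(α):Q] = 3.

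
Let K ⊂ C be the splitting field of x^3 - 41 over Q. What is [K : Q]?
[K : Q] = 6

The roots of x^3 - 41 are ∛41, ω∛41, ω^2∛41 where ω = e^(2πi/3) is a primitive cube root of unity, so K = Q(∛41, ω). Now [Q(∛41):Q] = 3 (since 41 is not a perfect cube, x^3 - 41 is irreducible) and [Q(ω):Q] = 2. Both 2 and 3 divide [K:Q], and [K:Q] ≤ 3·2 = 6, so [K:Q] = 6. (Equivalently: Q(∛41) ⊂ R but ω ∉ R, so [K : Q(∛41)] = 2.)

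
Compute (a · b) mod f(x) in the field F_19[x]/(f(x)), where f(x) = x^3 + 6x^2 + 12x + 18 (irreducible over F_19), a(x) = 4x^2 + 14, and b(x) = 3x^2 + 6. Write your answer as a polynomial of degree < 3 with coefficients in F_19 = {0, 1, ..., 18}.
a · b ≡ 12x^2 + 2x + 12 (mod f(x))

Multiply in F_19[x]: a(x)·b(x) = (4x^2 + 14)·(3x^2 + 6) = 12x^4 + 9x^2 + 8. This has degree ≥ 3, so divide by f(x) over F_19: 12x^4 + 9x^2 + 8 = (12x + 4)·(x^3 + 6x^2 + 12x + 18) + (12x^2 + 2x + 12). Hence a·b ≡ 12x^2 + 2x + 12 (mod f). (F_19[x]/(f) is a field with 19^3 = 6859 elements since f is irreducible of degree 3.)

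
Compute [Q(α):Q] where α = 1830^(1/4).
[Q(α):Q] = 4

α is a root of x^4 - 1830. By Eisenstein's criterion at the prime p = 2 (which divides the constant term 1830 but p^2 = 4 does not, since 1830 is squarefree), x^4 - 1830 is irreducible over Q. Hence [Q(α):Q] = 4.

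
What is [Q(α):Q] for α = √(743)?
[Q(α):Q] = 2

[Q(α):Q] equals the degree of the minimal polynomial of α. Here α^2 = 743 and x^2 - 743 is irreducible (d = 743 is squarefree, ≠ 1, hence not a square), so deg(m_α) = 2. Thus [Q(α):Q] = 2.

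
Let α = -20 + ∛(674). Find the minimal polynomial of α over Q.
m_α(x) = x^3 + 60x^2 + 1200x + 7326

Set β = α + 20 = ∛(674), so β^3 = 674. Then (α + 20)^3 - 674 = 0, i.e. α is a root of g(x) = (x + 20)^3 - 674 = x^3 + 60x^2 + 1200x + 7326. Since g(x) = h(x + 20) where h(x) = x^3 - 674, and h is irreducible over Q (because 674 is not a perfect cube, so h has no rational root, and a monic cubic with no rational root is irreducible), g is also irreducible (irreducibility is preserved under the substitution x → x + 20). Hence m_α(x) = x^3 + 60x^2 + 1200x + 7326.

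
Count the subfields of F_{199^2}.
F_{199^2} has 2 subfields

The subfields of F_{p^n} are exactly the fields F_{p^d} for d | n (each is the fixed field of the unique index-d subgroup of Gal(F_{p^n}/F_p) ≅ Z/nZ). The divisors of n = 2 are {1, 2}, giving 2 subfields: F_{199^1}, F_{199^2}.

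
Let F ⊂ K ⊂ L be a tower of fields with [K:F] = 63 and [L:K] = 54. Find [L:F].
[L:F] = 3402

The tower law says that for any tower of field extensions F ⊂ K ⊂ L with finite degrees, [L:F] = [L:K] · [K:F]. Here this gives [L:F] = 54 · 63 = 3402.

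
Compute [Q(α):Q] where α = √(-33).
[Q(α):Q] = 2

[Q(α):Q] equals the degree of the minimal polynomial of α. Here α^2 = -33 and x^2 + 33 is irreducible (d = -33 is squarefree, ≠ 1, hence not a square), so deg(m_α) = 2. Thus [Q(α):Q] = 2.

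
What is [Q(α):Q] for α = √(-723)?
[Q(α):Q] = 2

[Q(α):Q] equals the degree of the minimal polynomial of α. Here α^2 = -723 and x^2 + 723 is irreducible (d = -723 is squarefree, ≠ 1, hence not a square), so deg(m_α) = 2. Thus [Q(α):Q] = 2.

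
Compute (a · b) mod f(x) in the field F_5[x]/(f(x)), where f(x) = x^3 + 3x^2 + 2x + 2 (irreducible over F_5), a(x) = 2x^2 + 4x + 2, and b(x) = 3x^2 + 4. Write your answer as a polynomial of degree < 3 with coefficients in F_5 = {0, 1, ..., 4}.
a · b ≡ x (mod f(x))

Multiply in F_5[x]: a(x)·b(x) = (2x^2 + 4x + 2)·(3x^2 + 4) = x^4 + 2x^3 + 4x^2 + x + 3. This has degree ≥ 3, so divide by f(x) over F_5: x^4 + 2x^3 + 4x^2 + x + 3 = (x + 4)·(x^3 + 3x^2 + 2x + 2) + (x). Hence a·b ≡ x (mod f). (F_5[x]/(f) is a field with 5^3 = 125 elements since f is irreducible of degree 3.)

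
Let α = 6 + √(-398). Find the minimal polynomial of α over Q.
m_α(x) = x^2 - 12x + 434

From α - 6 = √(-398), squaring gives (α - 6)^2 = -398, i.e. α^2 - 12α + 36 = -398, so α^2 - 12α + 434 = 0. The discriminant of x^2 - 12x + 434 is (-12)^2 - 4·(434) = 144 - 1736 = -1592, and 4·(-398) is not a perfect square in Q since -398 is squarefree and ≠ 1. Hence x^2 - 12x + 434 is irreducible over Q and is the minimal polynomial of α.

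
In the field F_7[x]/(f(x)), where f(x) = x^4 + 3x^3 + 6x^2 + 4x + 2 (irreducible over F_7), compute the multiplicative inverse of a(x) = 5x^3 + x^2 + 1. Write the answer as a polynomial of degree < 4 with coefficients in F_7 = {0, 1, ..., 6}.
a(x)^(-1) ≡ 6x^3 + 4x + 3 (mod f(x))

Since f is irreducible over F_7, F_7[x]/(f) is a field and a(x) ≠ 0 has an inverse. Apply the extended Euclidean algorithm to f(x) and a(x) in F_7[x]: f(x) = (3x)·a(x) + (6x^2 + x + 2);  a(x) = (2x + 1)·(6x^2 + x + 2) + (2x + 6);  (6x^2 + x + 2) = (3x + 2)·(2x + 6) + (4). The last nonzero remainder is the constant 4 = gcd(f, a) in F_7. Back-substituting through the division chain expresses 4 = s(x)·a(x) + t(x)·f(x) with s(x) ≡ 3x^3 + 2x + 5 (mod f), so (3x^3 + 2x + 5)·a(x) ≡ 4 (mod f). Multiplying by 4^(-1) ≡ 2 in F_7 gives a(x)^(-1) ≡ 2·(3x^3 + 2x + 5) ≡ 6x^3 + 4x + 3 (mod f). Check: (5x^3 + x^2 + 1)·(6x^3 + 4x + 3) = 2x^6 + 6x^5 + 6x^4 + 4x^3 + 3x^2 + 4x + 3 ≡ 1 (mod x^4 + 3x^3 + 6x^2 + 4x + 2).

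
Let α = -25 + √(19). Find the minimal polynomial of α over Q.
m_α(x) = x^2 + 50x + 606

From α + 25 = √(19), squaring gives (α + 25)^2 = 19, i.e. α^2 + 50α + 625 = 19, so α^2 + 50α + 606 = 0. The discriminant of x^2 + 50x + 606 is (50)^2 - 4·(606) = 2500 - 2424 = 76, and 4·(19) is not a perfect square in Q since 19 is squarefree and ≠ 1. Hence x^2 + 50x + 606 is irreducible over Q and is the minimal polynomial of α.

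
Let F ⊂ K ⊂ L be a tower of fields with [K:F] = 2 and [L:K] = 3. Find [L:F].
[L:F] = 6

The tower law says that for any tower of field extensions F ⊂ K ⊂ L with finite degrees, [L:F] = [L:K] · [K:F]. Here this gives [L:F] = 3 · 2 = 6.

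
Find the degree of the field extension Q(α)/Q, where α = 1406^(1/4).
[Q(α):Q] = 4

α is a root of x^4 - 1406. By Eisenstein's criterion at the prime p = 2 (which divides the constant term 1406 but p^2 = 4 does not, since 1406 is squarefree), x^4 - 1406 is irreducible over Q. Hence [Q(α):Q] = 4.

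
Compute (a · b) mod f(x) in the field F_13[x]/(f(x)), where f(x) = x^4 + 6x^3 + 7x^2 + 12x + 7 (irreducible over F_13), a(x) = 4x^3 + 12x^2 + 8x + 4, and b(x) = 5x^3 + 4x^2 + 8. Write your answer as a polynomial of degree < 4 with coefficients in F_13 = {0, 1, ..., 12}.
a · b ≡ 11x^3 + 4x^2 + 12x + 4 (mod f(x))

Multiply in F_13[x]: a(x)·b(x) = (4x^3 + 12x^2 + 8x + 4)·(5x^3 + 4x^2 + 8) = 7x^6 + 11x^5 + 10x^4 + 6x^3 + 8x^2 + 12x + 6. This has degree ≥ 4, so divide by f(x) over F_13: 7x^6 + 11x^5 + 10x^4 + 6x^3 + 8x^2 + 12x + 6 = (7x^2 + 8x + 4)·(x^4 + 6x^3 + 7x^2 + 12x + 7) + (11x^3 + 4x^2 + 12x + 4). Hence a·b ≡ 11x^3 + 4x^2 + 12x + 4 (mod f). (F_13[x]/(f) is a field with 13^4 = 28561 elements since f is irreducible of degree 4.)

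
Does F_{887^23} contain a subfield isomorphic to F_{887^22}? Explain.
No: F_{887^22} is not a subfield of F_{887^23}

F_{p^m} embeds in F_{p^n} iff m | n. Here 22 ∤ 23 (since 23 = 1·22 + 1 with remainder 1 ≠ 0), so F_{887^22} is not a subfield of F_{887^23}. Equivalently: if it were, the tower law would give 22 = [F_{887^22}:F_887] dividing [F_{887^23}:F_887] = 23, contradiction.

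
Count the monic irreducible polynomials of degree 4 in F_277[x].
There are 1471815678 monic irreducible polynomials of degree 4 over F_277

Each element of F_{277^4} that lies in no proper subfield is a root of exactly one monic irreducible of degree 4 over F_277, and each such polynomial has 4 distinct roots in F_{277^4}. By Möbius inversion the count is N_277(4) = (1/4) Σ_{d|4} μ(4/d) · 277^d = (1/4)(μ(4)·277^1 + μ(2)·277^2 + μ(1)·277^4) = 5887262712/4 = 1471815678.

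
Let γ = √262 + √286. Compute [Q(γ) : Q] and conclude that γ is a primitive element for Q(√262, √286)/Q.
[Q(γ) : Q] = 4 (equivalently, Q(γ) = Q(√262, √286))

Obviously Q(γ) ⊆ Q(√262, √286), and [Q(√262, √286):Q] = 4 (since 262, 286 are distinct squarefree integers > 1 with 74932 not a perfect square). To show equality we compute the minimal polynomial of γ. From γ = √262 + √286: γ^2 = 262 + 2√(74932) + 286 = 548 + 2√(74932), so γ^2 - 548 = 2√(74932); squaring, (γ^2 - 548)^2 = 4·74932, i.e. γ^4 - 1096γ^2 + 300304 - 299728 = 0, i.e. γ^4 - 1096γ^2 + 576 = 0. So γ is a root of x^4 - 1096x^2 + 576. This polynomial is irreducible over Q: it has no rational root (each ±√262 ± √286 is irrational), and any factorization into two quadratics over Q would force √(74932) ∈ Q (pairing opposite roots) or √262, √286 ∈ Q (other pairings), all impossible. Hence [Q(γ):Q] = 4 = [Q(√262, √286):Q], so Q(γ) = Q(√262, √286).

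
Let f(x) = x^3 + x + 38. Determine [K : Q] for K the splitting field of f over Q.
[K : Q] = 6

By the rational root test, any rational root of the monic integer polynomial f(x) = x^3 + x + 38 must be an integer dividing the constant term 38, i.e. one of ±{1, 2, 19, 38}. Evaluating: f(1) = 40, f(-1) = 36, f(2) = 48, f(-2) = 28, f(19) = 6916, f(-19) = -6840, f(38) = 54948, f(-38) = -54872; none is 0, so f has no rational root and is therefore irreducible over Q (a cubic with no linear factor over a field is irreducible). For an irreducible cubic, the Galois group is A_3 or S_3 according as the discriminant disc(f) = -4a^3 - 27b^2 = -4·(1)^3 - 27·(38)^2 = -38992 is or is not a square in Q. Here disc(f) = -38992 is not a perfect square in Q, so the Galois group of f over Q is not contained in A_3 and must be all of S_3. The splitting field has degree |S_3| = 6 over Q, so [K : Q] = 6.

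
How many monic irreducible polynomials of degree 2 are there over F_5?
There are 10 monic irreducible polynomials of degree 2 over F_5

Each element of F_{5^2} that lies in no proper subfield is a root of exactly one monic irreducible of degree 2 over F_5, and each such polynomial has 2 distinct roots in F_{5^2}. By Möbius inversion the count is N_5(2) = (1/2) Σ_{d|2} μ(2/d) · 5^d = (1/2)(μ(2)·5^1 + μ(1)·5^2) = 20/2 = 10.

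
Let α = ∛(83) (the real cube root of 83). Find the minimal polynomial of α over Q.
m_α(x) = x^3 - 83

α satisfies α^3 = 83, so x^3 - 83 annihilates α. By the rational root test, a rational root p/q (in lowest terms) of x^3 - 83 would satisfy p^3 = 83 q^3, forcing q = 1 and p^3 = 83; but 83 is not a perfect cube, contradiction. A monic cubic over Q with no rational root is irreducible (any nontrivial factorization would include a linear factor). Hence x^3 - 83 is the minimal polynomial of α, and in particular [Q(α):Q] = 3.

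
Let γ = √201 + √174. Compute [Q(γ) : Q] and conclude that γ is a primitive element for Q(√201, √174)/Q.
[Q(γ) : Q] = 4 (equivalently, Q(γ) = Q(√201, √174))

Obviously Q(γ) ⊆ Q(√201, √174), and [Q(√201, √174):Q] = 4 (since 201, 174 are distinct squarefree integers > 1 with 34974 not a perfect square). To show equality we compute the minimal polynomial of γ. From γ = √201 + √174: γ^2 = 201 + 2√(34974) + 174 = 375 + 2√(34974), so γ^2 - 375 = 2√(34974); squaring, (γ^2 - 375)^2 = 4·34974, i.e. γ^4 - 750γ^2 + 140625 - 139896 = 0, i.e. γ^4 - 750γ^2 + 729 = 0. So γ is a root of x^4 - 750x^2 + 729. This polynomial is irreducible over Q: it has no rational root (each ±√201 ± √174 is irrational), and any factorization into two quadratics over Q would force √(34974) ∈ Q (pairing opposite roots) or √201, √174 ∈ Q (other pairings), all impossible. Hence [Q(γ):Q] = 4 = [Q(√201, √174):Q], so Q(γ) = Q(√201, √174).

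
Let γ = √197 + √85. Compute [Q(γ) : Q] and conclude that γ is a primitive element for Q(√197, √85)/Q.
[Q(γ) : Q] = 4 (equivalently, Q(γ) = Q(√197, √85))

Obviously Q(γ) ⊆ Q(√197, √85), and [Q(√197, √85):Q] = 4 (since 197, 85 are distinct squarefree integers > 1 with 16745 not a perfect square). To show equality we compute the minimal polynomial of γ. From γ = √197 + √85: γ^2 = 197 + 2√(16745) + 85 = 282 + 2√(16745), so γ^2 - 282 = 2√(16745); squaring, (γ^2 - 282)^2 = 4·16745, i.e. γ^4 - 564γ^2 + 79524 - 66980 = 0, i.e. γ^4 - 564γ^2 + 12544 = 0. So γ is a root of x^4 - 564x^2 + 12544. This polynomial is irreducible over Q: it has no rational root (each ±√197 ± √85 is irrational), and any factorization into two quadratics over Q would force √(16745) ∈ Q (pairing opposite roots) or √197, √85 ∈ Q (other pairings), all impossible. Hence [Q(γ):Q] = 4 = [Q(√197, √85):Q], so Q(γ) = Q(√197, √85).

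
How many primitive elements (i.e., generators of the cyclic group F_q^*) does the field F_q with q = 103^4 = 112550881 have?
There are φ(112550880) = 26050560 primitive elements

F_q^* is cyclic of order q - 1 = 112550880. A cyclic group of order m has exactly φ(m) generators. Here m = 112550880 = 2^5 · 3 · 5 · 13 · 17 · 1061, so the number of primitive elements is φ(112550880) = 26050560.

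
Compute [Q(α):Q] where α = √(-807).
[Q(α):Q] = 2

[Q(α):Q] equals the degree of the minimal polynomial of α. Here α^2 = -807 and x^2 + 807 is irreducible (d = -807 is squarefree, ≠ 1, hence not a square), so deg(m_α) = 2. Thus [Q(α):Q] = 2.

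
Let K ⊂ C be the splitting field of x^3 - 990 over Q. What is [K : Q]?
[K : Q] = 6

The roots of x^3 - 990 are ∛990, ω∛990, ω^2∛990 where ω = e^(2πi/3) is a primitive cube root of unity, so K = Q(∛990, ω). Now [Q(∛990):Q] = 3 (since 990 is not a perfect cube, x^3 - 990 is irreducible) and [Q(ω):Q] = 2. Both 2 and 3 divide [K:Q], and [K:Q] ≤ 3·2 = 6, so [K:Q] = 6. (Equivalently: Q(∛990) ⊂ R but ω ∉ R, so [K : Q(∛990)] = 2.)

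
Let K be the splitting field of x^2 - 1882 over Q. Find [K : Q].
[K : Q] = 2

f(x) = x^2 - 1882 factors as (x - √1882)(x + √1882). The splitting field is K = Q(√1882). Since 1882 is squarefree and > 1, it is not a perfect square, so x^2 - 1882 is irreducible over Q and [Q(√1882) : Q] = 2. Hence [K : Q] = 2.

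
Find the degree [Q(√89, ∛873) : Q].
[Q(√89, ∛873) : Q] = 6

Let L = Q(√89, ∛873). Since Q(√89) ⊂ L and [Q(√89):Q] = 2, the tower law gives 2 | [L:Q]. Likewise Q(∛873) ⊂ L with [Q(∛873):Q] = 3 (because 873 is not a perfect cube), so 3 | [L:Q]. As gcd(2,3) = 1, [L:Q] is divisible by 6. Conversely L is generated over Q by √89 and ∛873, so [L:Q] ≤ 2·3 = 6. Therefore [Q(√89, ∛873) : Q] = 6.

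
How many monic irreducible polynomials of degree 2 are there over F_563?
There are 158203 monic irreducible polynomials of degree 2 over F_563

Each element of F_{563^2} that lies in no proper subfield is a root of exactly one monic irreducible of degree 2 over F_563, and each such polynomial has 2 distinct roots in F_{563^2}. By Möbius inversion the count is N_563(2) = (1/2) Σ_{d|2} μ(2/d) · 563^d = (1/2)(μ(2)·563^1 + μ(1)·563^2) = 316406/2 = 158203.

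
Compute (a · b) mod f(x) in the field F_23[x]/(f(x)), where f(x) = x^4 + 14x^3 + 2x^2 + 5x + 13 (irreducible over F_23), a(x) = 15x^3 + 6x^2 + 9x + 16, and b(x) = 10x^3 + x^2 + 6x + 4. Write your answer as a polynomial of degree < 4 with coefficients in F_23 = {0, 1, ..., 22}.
a · b ≡ 20x^3 + 5x^2 + x + 7 (mod f(x))

Multiply in F_23[x]: a(x)·b(x) = (15x^3 + 6x^2 + 9x + 16)·(10x^3 + x^2 + 6x + 4) = 12x^6 + 6x^5 + 2x^4 + 12x^3 + 2x^2 + 17x + 18. This has degree ≥ 4, so divide by f(x) over F_23: 12x^6 + 6x^5 + 2x^4 + 12x^3 + 2x^2 + 17x + 18 = (12x^2 + 22x + 15)·(x^4 + 14x^3 + 2x^2 + 5x + 13) + (20x^3 + 5x^2 + x + 7). Hence a·b ≡ 20x^3 + 5x^2 + x + 7 (mod f). (F_23[x]/(f) is a field with 23^4 = 279841 elements since f is irreducible of degree 4.)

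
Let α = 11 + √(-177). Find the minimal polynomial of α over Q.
m_α(x) = x^2 - 22x + 298

From α - 11 = √(-177), squaring gives (α - 11)^2 = -177, i.e. α^2 - 22α + 121 = -177, so α^2 - 22α + 298 = 0. The discriminant of x^2 - 22x + 298 is (-22)^2 - 4·(298) = 484 - 1192 = -708, and 4·(-177) is not a perfect square in Q since -177 is squarefree and ≠ 1. Hence x^2 - 22x + 298 is irreducible over Q and is the minimal polynomial of α.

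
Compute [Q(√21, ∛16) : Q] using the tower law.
[Q(√21, ∛16) : Q] = 6

Let L = Q(√21, ∛16). Since Q(√21) ⊂ L and [Q(√21):Q] = 2, the tower law gives 2 | [L:Q]. Likewise Q(∛16) ⊂ L with [Q(∛16):Q] = 3 (because 16 is not a perfect cube), so 3 | [L:Q]. As gcd(2,3) = 1, [L:Q] is divisible by 6. Conversely L is generated over Q by √21 and ∛16, so [L:Q] ≤ 2·3 = 6. Therefore [Q(√21, ∛16) : Q] = 6.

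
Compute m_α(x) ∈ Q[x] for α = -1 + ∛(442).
m_α(x) = x^3 + 3x^2 + 3x - 441

Set β = α + 1 = ∛(442), so β^3 = 442. Then (α + 1)^3 - 442 = 0, i.e. α is a root of g(x) = (x + 1)^3 - 442 = x^3 + 3x^2 + 3x - 441. Since g(x) = h(x + 1) where h(x) = x^3 - 442, and h is irreducible over Q (because 442 is not a perfect cube, so h has no rational root, and a monic cubic with no rational root is irreducible), g is also irreducible (irreducibility is preserved under the substitution x → x + 1). Hence m_α(x) = x^3 + 3x^2 + 3x - 441.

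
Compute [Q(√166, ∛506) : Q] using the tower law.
[Q(√166, ∛506) : Q] = 6

Let L = Q(√166, ∛506). Since Q(√166) ⊂ L and [Q(√166):Q] = 2, the tower law gives 2 | [L:Q]. Likewise Q(∛506) ⊂ L with [Q(∛506):Q] = 3 (because 506 is not a perfect cube), so 3 | [L:Q]. As gcd(2,3) = 1, [L:Q] is divisible by 6. Conversely L is generated over Q by √166 and ∛506, so [L:Q] ≤ 2·3 = 6. Therefore [Q(√166, ∛506) : Q] = 6.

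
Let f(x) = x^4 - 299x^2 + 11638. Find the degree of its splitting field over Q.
[K : Q] = 4

Solving the quadratic in x^2: x^2 = (299 ± √(299^2 - 4·11638))/2 = (299 ± √42849)/2 = (299 ± 207)/2, giving x^2 = 46 or x^2 = 253. So f(x) = (x^2 - 46)(x^2 - 253) and the roots of f are ±√46, ±√253. Hence the splitting field is K = Q(√46, √253). Since 46 and 253 are distinct squarefree integers > 1, their product 11638 is not a perfect square, so √253 ∉ Q(√46). By the tower law [K:Q] = [Q(√46,√253):Q(√46)] · [Q(√46):Q] = 2 · 2 = 4.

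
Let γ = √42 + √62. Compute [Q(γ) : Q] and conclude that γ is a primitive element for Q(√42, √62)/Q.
[Q(γ) : Q] = 4 (equivalently, Q(γ) = Q(√42, √62))

Obviously Q(γ) ⊆ Q(√42, √62), and [Q(√42, √62):Q] = 4 (since 42, 62 are distinct squarefree integers > 1 with 2604 not a perfect square). To show equality we compute the minimal polynomial of γ. From γ = √42 + √62: γ^2 = 42 + 2√(2604) + 62 = 104 + 2√(2604), so γ^2 - 104 = 2√(2604); squaring, (γ^2 - 104)^2 = 4·2604, i.e. γ^4 - 208γ^2 + 10816 - 10416 = 0, i.e. γ^4 - 208γ^2 + 400 = 0. So γ is a root of x^4 - 208x^2 + 400. This polynomial is irreducible over Q: it has no rational root (each ±√42 ± √62 is irrational), and any factorization into two quadratics over Q would force √(2604) ∈ Q (pairing opposite roots) or √42, √62 ∈ Q (other pairings), all impossible. Hence [Q(γ):Q] = 4 = [Q(√42, √62):Q], so Q(γ) = Q(√42, √62).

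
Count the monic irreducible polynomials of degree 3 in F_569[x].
There are 61406480 monic irreducible polynomials of degree 3 over F_569

Each element of F_{569^3} that lies in no proper subfield is a root of exactly one monic irreducible of degree 3 over F_569, and each such polynomial has 3 distinct roots in F_{569^3}. By Möbius inversion the count is N_569(3) = (1/3) Σ_{d|3} μ(3/d) · 569^d = (1/3)(μ(3)·569^1 + μ(1)·569^3) = 184219440/3 = 61406480.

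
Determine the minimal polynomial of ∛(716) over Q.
m_α(x) = x^3 - 716

α satisfies α^3 = 716, so x^3 - 716 annihilates α. By the rational root test, a rational root p/q (in lowest terms) of x^3 - 716 would satisfy p^3 = 716 q^3, forcing q = 1 and p^3 = 716; but 716 is not a perfect cube, contradiction. A monic cubic over Q with no rational root is irreducible (any nontrivial factorization would include a linear factor). Hence x^3 - 716 is the minimal polynomial of α, and in particular [Q(α):Q] = 3.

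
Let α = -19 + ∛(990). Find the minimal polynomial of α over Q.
m_α(x) = x^3 + 57x^2 + 1083x + 5869

Set β = α + 19 = ∛(990), so β^3 = 990. Then (α + 19)^3 - 990 = 0, i.e. α is a root of g(x) = (x + 19)^3 - 990 = x^3 + 57x^2 + 1083x + 5869. Since g(x) = h(x + 19) where h(x) = x^3 - 990, and h is irreducible over Q (because 990 is not a perfect cube, so h has no rational root, and a monic cubic with no rational root is irreducible), g is also irreducible (irreducibility is preserved under the substitution x → x + 19). Hence m_α(x) = x^3 + 57x^2 + 1083x + 5869.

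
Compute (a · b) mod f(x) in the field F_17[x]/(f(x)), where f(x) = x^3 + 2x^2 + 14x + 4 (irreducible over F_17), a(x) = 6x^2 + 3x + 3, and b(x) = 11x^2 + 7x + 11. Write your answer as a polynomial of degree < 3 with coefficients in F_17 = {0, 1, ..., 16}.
a · b ≡ 7x^2 + 10x + 6 (mod f(x))

Multiply in F_17[x]: a(x)·b(x) = (6x^2 + 3x + 3)·(11x^2 + 7x + 11) = 15x^4 + 7x^3 + x^2 + 3x + 16. This has degree ≥ 3, so divide by f(x) over F_17: 15x^4 + 7x^3 + x^2 + 3x + 16 = (15x + 11)·(x^3 + 2x^2 + 14x + 4) + (7x^2 + 10x + 6). Hence a·b ≡ 7x^2 + 10x + 6 (mod f). (F_17[x]/(f) is a field with 17^3 = 4913 elements since f is irreducible of degree 3.)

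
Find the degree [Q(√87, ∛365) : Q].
[Q(√87, ∛365) : Q] = 6

Let L = Q(√87, ∛365). Since Q(√87) ⊂ L and [Q(√87):Q] = 2, the tower law gives 2 | [L:Q]. Likewise Q(∛365) ⊂ L with [Q(∛365):Q] = 3 (because 365 is not a perfect cube), so 3 | [L:Q]. As gcd(2,3) = 1, [L:Q] is divisible by 6. Conversely L is generated over Q by √87 and ∛365, so [L:Q] ≤ 2·3 = 6. Therefore [Q(√87, ∛365) : Q] = 6.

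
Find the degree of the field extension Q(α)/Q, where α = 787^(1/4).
[Q(α):Q] = 4

α is a root of x^4 - 787. By Eisenstein's criterion at the prime p = 787 (which divides the constant term 787 but p^2 = 619369 does not, since 787 is squarefree), x^4 - 787 is irreducible over Q. Hence [Q(α):Q] = 4.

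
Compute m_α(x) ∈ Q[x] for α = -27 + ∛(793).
m_α(x) = x^3 + 81x^2 + 2187x + 18890

Set β = α + 27 = ∛(793), so β^3 = 793. Then (α + 27)^3 - 793 = 0, i.e. α is a root of g(x) = (x + 27)^3 - 793 = x^3 + 81x^2 + 2187x + 18890. Since g(x) = h(x + 27) where h(x) = x^3 - 793, and h is irreducible over Q (because 793 is not a perfect cube, so h has no rational root, and a monic cubic with no rational root is irreducible), g is also irreducible (irreducibility is preserved under the substitution x → x + 27). Hence m_α(x) = x^3 + 81x^2 + 2187x + 18890.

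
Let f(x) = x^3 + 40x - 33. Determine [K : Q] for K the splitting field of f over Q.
[K : Q] = 6

By the rational root test, any rational root of the monic integer polynomial f(x) = x^3 + 40x - 33 must be an integer dividing the constant term -33, i.e. one of ±{1, 3, 11, 33}. Evaluating: f(1) = 8, f(-1) = -74, f(3) = 114, f(-3) = -180, f(11) = 1738, f(-11) = -1804, f(33) = 37224, f(-33) = -37290; none is 0, so f has no rational root and is therefore irreducible over Q (a cubic with no linear factor over a field is irreducible). For an irreducible cubic, the Galois group is A_3 or S_3 according as the discriminant disc(f) = -4a^3 - 27b^2 = -4·(40)^3 - 27·(-33)^2 = -285403 is or is not a square in Q. Here disc(f) = -285403 is not a perfect square in Q, so the Galois group of f over Q is not contained in A_3 and must be all of S_3. The splitting field has degree |S_3| = 6 over Q, so [K : Q] = 6.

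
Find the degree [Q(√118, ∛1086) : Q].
[Q(√118, ∛1086) : Q] = 6

Let L = Q(√118, ∛1086). Since Q(√118) ⊂ L and [Q(√118):Q] = 2, the tower law gives 2 | [L:Q]. Likewise Q(∛1086) ⊂ L with [Q(∛1086):Q] = 3 (because 1086 is not a perfect cube), so 3 | [L:Q]. As gcd(2,3) = 1, [L:Q] is divisible by 6. Conversely L is generated over Q by √118 and ∛1086, so [L:Q] ≤ 2·3 = 6. Therefore [Q(√118, ∛1086) : Q] = 6.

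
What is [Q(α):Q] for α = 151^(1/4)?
[Q(α):Q] = 4

α is a root of x^4 - 151. By Eisenstein's criterion at the prime p = 151 (which divides the constant term 151 but p^2 = 22801 does not, since 151 is squarefree), x^4 - 151 is irreducible over Q. Hence [Q(α):Q] = 4.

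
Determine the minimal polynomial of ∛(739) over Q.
m_α(x) = x^3 - 739

α satisfies α^3 = 739, so x^3 - 739 annihilates α. By the rational root test, a rational root p/q (in lowest terms) of x^3 - 739 would satisfy p^3 = 739 q^3, forcing q = 1 and p^3 = 739; but 739 is not a perfect cube, contradiction. A monic cubic over Q with no rational root is irreducible (any nontrivial factorization would include a linear factor). Hence x^3 - 739 is the minimal polynomial of α, and in particular [Q(α):Q] = 3.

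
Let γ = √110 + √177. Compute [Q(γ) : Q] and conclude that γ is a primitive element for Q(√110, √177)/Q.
[Q(γ) : Q] = 4 (equivalently, Q(γ) = Q(√110, √177))

Obviously Q(γ) ⊆ Q(√110, √177), and [Q(√110, √177):Q] = 4 (since 110, 177 are distinct squarefree integers > 1 with 19470 not a perfect square). To show equality we compute the minimal polynomial of γ. From γ = √110 + √177: γ^2 = 110 + 2√(19470) + 177 = 287 + 2√(19470), so γ^2 - 287 = 2√(19470); squaring, (γ^2 - 287)^2 = 4·19470, i.e. γ^4 - 574γ^2 + 82369 - 77880 = 0, i.e. γ^4 - 574γ^2 + 4489 = 0. So γ is a root of x^4 - 574x^2 + 4489. This polynomial is irreducible over Q: it has no rational root (each ±√110 ± √177 is irrational), and any factorization into two quadratics over Q would force √(19470) ∈ Q (pairing opposite roots) or √110, √177 ∈ Q (other pairings), all impossible. Hence [Q(γ):Q] = 4 = [Q(√110, √177):Q], so Q(γ) = Q(√110, √177).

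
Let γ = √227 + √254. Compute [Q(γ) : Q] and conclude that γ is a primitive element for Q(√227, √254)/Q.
[Q(γ) : Q] = 4 (equivalently, Q(γ) = Q(√227, √254))

Obviously Q(γ) ⊆ Q(√227, √254), and [Q(√227, √254):Q] = 4 (since 227, 254 are distinct squarefree integers > 1 with 57658 not a perfect square). To show equality we compute the minimal polynomial of γ. From γ = √227 + √254: γ^2 = 227 + 2√(57658) + 254 = 481 + 2√(57658), so γ^2 - 481 = 2√(57658); squaring, (γ^2 - 481)^2 = 4·57658, i.e. γ^4 - 962γ^2 + 231361 - 230632 = 0, i.e. γ^4 - 962γ^2 + 729 = 0. So γ is a root of x^4 - 962x^2 + 729. This polynomial is irreducible over Q: it has no rational root (each ±√227 ± √254 is irrational), and any factorization into two quadratics over Q would force √(57658) ∈ Q (pairing opposite roots) or √227, √254 ∈ Q (other pairings), all impossible. Hence [Q(γ):Q] = 4 = [Q(√227, √254):Q], so Q(γ) = Q(√227, √254).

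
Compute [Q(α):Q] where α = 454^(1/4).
[Q(α):Q] = 4

α is a root of x^4 - 454. By Eisenstein's criterion at the prime p = 2 (which divides the constant term 454 but p^2 = 4 does not, since 454 is squarefree), x^4 - 454 is irreducible over Q. Hence [Q(α):Q] = 4.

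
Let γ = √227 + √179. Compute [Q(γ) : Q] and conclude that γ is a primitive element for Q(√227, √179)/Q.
[Q(γ) : Q] = 4 (equivalently, Q(γ) = Q(√227, √179))

Obviously Q(γ) ⊆ Q(√227, √179), and [Q(√227, √179):Q] = 4 (since 227, 179 are distinct squarefree integers > 1 with 40633 not a perfect square). To show equality we compute the minimal polynomial of γ. From γ = √227 + √179: γ^2 = 227 + 2√(40633) + 179 = 406 + 2√(40633), so γ^2 - 406 = 2√(40633); squaring, (γ^2 - 406)^2 = 4·40633, i.e. γ^4 - 812γ^2 + 164836 - 162532 = 0, i.e. γ^4 - 812γ^2 + 2304 = 0. So γ is a root of x^4 - 812x^2 + 2304. This polynomial is irreducible over Q: it has no rational root (each ±√227 ± √179 is irrational), and any factorization into two quadratics over Q would force √(40633) ∈ Q (pairing opposite roots) or √227, √179 ∈ Q (other pairings), all impossible. Hence [Q(γ):Q] = 4 = [Q(√227, √179):Q], so Q(γ) = Q(√227, √179).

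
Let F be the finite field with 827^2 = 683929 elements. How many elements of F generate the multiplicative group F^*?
There are φ(683928) = 183744 primitive elements

F_q^* is cyclic of order q - 1 = 683928. A cyclic group of order m has exactly φ(m) generators. Here m = 683928 = 2^3 · 3^2 · 7 · 23 · 59, so the number of primitive elements is φ(683928) = 183744.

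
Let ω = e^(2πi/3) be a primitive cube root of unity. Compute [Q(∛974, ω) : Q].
[Q(∛974, ω) : Q] = 6

[Q(∛974):Q] = 3 (min poly x^3 - 974, irreducible since 974 is not a perfect cube). [Q(ω):Q] = 2 (min poly x^2 + x + 1). Since Q(∛974) ⊂ R and ω ∉ R, we have ω ∉ Q(∛974), so x^2 + x + 1 remains irreducible over Q(∛974) and [Q(∛974, ω) : Q(∛974)] = 2. By the tower law, [Q(∛974, ω) : Q] = 3 · 2 = 6. (In fact Q(∛974, ω) is the splitting field of x^3 - 974 over Q.)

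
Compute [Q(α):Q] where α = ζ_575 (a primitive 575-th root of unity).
[Q(α):Q] = 440

The minimal polynomial of ζ_575 over Q is the 575-th cyclotomic polynomial Φ_575(x), which is irreducible over Q and has degree φ(575) = 440. Hence [Q(α):Q] = φ(575) = 440.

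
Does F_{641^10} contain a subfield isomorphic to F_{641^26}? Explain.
No: F_{641^26} is not a subfield of F_{641^10}

F_{p^m} embeds in F_{p^n} iff m | n. Here 26 ∤ 10 (since 10 = 0·26 + 10 with remainder 10 ≠ 0), so F_{641^26} is not a subfield of F_{641^10}. Equivalently: if it were, the tower law would give 26 = [F_{641^26}:F_641] dividing [F_{641^10}:F_641] = 10, contradiction.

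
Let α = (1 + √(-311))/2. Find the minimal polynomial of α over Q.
m_α(x) = x^2 - x + 78

From 2α - 1 = √(-311), squaring gives (2α - 1)^2 = -311, i.e. 4α^2 - 4α + 1 = -311, so α^2 - α + (1 + 311)/4 = 0. Since -311 ≡ 1 (mod 4), (1 + 311)/4 = 78 ∈ Z. The polynomial x^2 - x + 78 has discriminant 1 - 4·(78) = -311, which is not a perfect square in Q (d = -311 is squarefree and ≠ 1), so x^2 - x + 78 is irreducible over Q. It is the minimal polynomial of α.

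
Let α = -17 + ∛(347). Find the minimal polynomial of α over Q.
m_α(x) = x^3 + 51x^2 + 867x + 4566

Set β = α + 17 = ∛(347), so β^3 = 347. Then (α + 17)^3 - 347 = 0, i.e. α is a root of g(x) = (x + 17)^3 - 347 = x^3 + 51x^2 + 867x + 4566. Since g(x) = h(x + 17) where h(x) = x^3 - 347, and h is irreducible over Q (because 347 is not a perfect cube, so h has no rational root, and a monic cubic with no rational root is irreducible), g is also irreducible (irreducibility is preserved under the substitution x → x + 17). Hence m_α(x) = x^3 + 51x^2 + 867x + 4566.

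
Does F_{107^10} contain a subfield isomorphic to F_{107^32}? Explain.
No: F_{107^32} is not a subfield of F_{107^10}

F_{p^m} embeds in F_{p^n} iff m | n. Here 32 ∤ 10 (since 10 = 0·32 + 10 with remainder 10 ≠ 0), so F_{107^32} is not a subfield of F_{107^10}. Equivalently: if it were, the tower law would give 32 = [F_{107^32}:F_107] dividing [F_{107^10}:F_107] = 10, contradiction.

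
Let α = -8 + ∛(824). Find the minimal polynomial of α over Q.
m_α(x) = x^3 + 24x^2 + 192x - 312

Set β = α + 8 = ∛(824), so β^3 = 824. Then (α + 8)^3 - 824 = 0, i.e. α is a root of g(x) = (x + 8)^3 - 824 = x^3 + 24x^2 + 192x - 312. Since g(x) = h(x + 8) where h(x) = x^3 - 824, and h is irreducible over Q (because 824 is not a perfect cube, so h has no rational root, and a monic cubic with no rational root is irreducible), g is also irreducible (irreducibility is preserved under the substitution x → x + 8). Hence m_α(x) = x^3 + 24x^2 + 192x - 312.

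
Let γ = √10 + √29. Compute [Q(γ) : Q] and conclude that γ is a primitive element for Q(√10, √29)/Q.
[Q(γ) : Q] = 4 (equivalently, Q(γ) = Q(√10, √29))

Obviously Q(γ) ⊆ Q(√10, √29), and [Q(√10, √29):Q] = 4 (since 10, 29 are distinct squarefree integers > 1 with 290 not a perfect square). To show equality we compute the minimal polynomial of γ. From γ = √10 + √29: γ^2 = 10 + 2√(290) + 29 = 39 + 2√(290), so γ^2 - 39 = 2√(290); squaring, (γ^2 - 39)^2 = 4·290, i.e. γ^4 - 78γ^2 + 1521 - 1160 = 0, i.e. γ^4 - 78γ^2 + 361 = 0. So γ is a root of x^4 - 78x^2 + 361. This polynomial is irreducible over Q: it has no rational root (each ±√10 ± √29 is irrational), and any factorization into two quadratics over Q would force √(290) ∈ Q (pairing opposite roots) or √10, √29 ∈ Q (other pairings), all impossible. Hence [Q(γ):Q] = 4 = [Q(√10, √29):Q], so Q(γ) = Q(√10, √29).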